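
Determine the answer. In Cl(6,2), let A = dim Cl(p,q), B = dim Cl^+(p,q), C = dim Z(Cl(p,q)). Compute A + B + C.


n = 6 + 2 = 8
Total dim = 2^8 = 256
Even subalgebra dim = 2^7 = 128
n is even, so center dim = 1
Sum = 256 + 128 + 1 = 385


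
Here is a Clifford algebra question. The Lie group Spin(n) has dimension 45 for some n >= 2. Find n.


dim Spin(n) = dim so(n) = n(n-1)/2.
Solve n(n-1)/2 = 45, i.e. n^2 - n - 90 = 0.
Discriminant = 1 + 8*45 = 361
n = (1 + sqrt(361))/2 = (1 + 19)/2 = 10


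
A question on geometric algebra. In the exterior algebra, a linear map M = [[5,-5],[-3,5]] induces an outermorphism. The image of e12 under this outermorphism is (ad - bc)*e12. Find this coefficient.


The outermorphism of a linear map f sends e1^e2 to f(e1)^f(e2).
f(e1) = 5*e1 - 3*e2
f(e2) = -5*e1 + 5*e2
f(e1) ^ f(e2) = (5*e1 - 3*e2) ^ (-5*e1 + 5*e2)
= 5*5*e12 + (-3)*(-5)*e21
= (25 - 15)*e12
= 10*e12
Coefficient = 10


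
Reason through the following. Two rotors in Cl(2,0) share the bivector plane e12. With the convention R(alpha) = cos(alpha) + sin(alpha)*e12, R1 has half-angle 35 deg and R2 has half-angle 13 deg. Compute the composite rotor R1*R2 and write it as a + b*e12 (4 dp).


Same-plane rotors commute and their half-angles add:
R1*R2 = cos(a1 + a2) + sin(a1 + a2)*e12.
a1 + a2 = 35 + 13 = 48 deg
cos(48 deg) = 0.6691
sin(48 deg) = 0.7431
R1*R2 = 0.6691 + 0.7431*e12


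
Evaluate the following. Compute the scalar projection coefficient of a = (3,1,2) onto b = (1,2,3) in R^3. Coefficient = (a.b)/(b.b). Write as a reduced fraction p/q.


Projection coefficient = (a . b) / (b . b)
a . b = 3*1 + 1*2 + 2*3
= 3 + 2 + 6 = 11
b . b = 1^2 + 2^2 + 3^2
= 1 + 4 + 9 = 14
Coefficient = 11/14
In lowest terms: 11/14


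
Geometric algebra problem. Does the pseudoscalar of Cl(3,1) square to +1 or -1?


The pseudoscalar I = e1...e_n (product of all n generators) of Cl(p,q) satisfies I^2 = (-1)^(q + n(n-1)/2).
p = 3, q = 1, n = p + q = 4
n(n-1)/2 = 4 * 3 / 2 = 6
Exponent = q + n(n-1)/2 = 1 + 6 = 7
I^2 = (-1)^7 = -1


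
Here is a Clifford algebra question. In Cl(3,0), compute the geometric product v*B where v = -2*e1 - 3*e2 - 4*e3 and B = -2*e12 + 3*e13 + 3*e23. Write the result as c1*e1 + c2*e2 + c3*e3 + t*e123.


vB has grade-1 (vector) and grade-3 (trivector) parts: vB = (v _| B) + (v ^ B).
Vector part <vB>_1:
  e1: -v2*b12 - v3*b13 = -(-3)*(-2) - (-4)*(3) = 6
  e2: v1*b12 - v3*b23 = (-2)*(-2) - (-4)*(3) = 16
  e3: v1*b13 + v2*b23 = (-2)*(3) + (-3)*(3) = -15
Trivector part <vB>_3:
  e123: v1*b23 - v2*b13 + v3*b12 = (-2)*(3) - (-3)*(3) + (-4)*(-2) = 11
vB = 6*e1 + 16*e2 - 15*e3 + 11*e123


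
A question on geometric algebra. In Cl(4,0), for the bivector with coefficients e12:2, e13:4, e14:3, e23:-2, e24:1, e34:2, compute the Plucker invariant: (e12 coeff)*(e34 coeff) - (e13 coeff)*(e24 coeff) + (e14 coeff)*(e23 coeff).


Plucker relation: af - be + cd
a*f = 2*2 = 4
b*e = 4*1 = 4
c*d = 3*(-2) = -6
af - be + cd = 4 - 4 + (-6)
= -6


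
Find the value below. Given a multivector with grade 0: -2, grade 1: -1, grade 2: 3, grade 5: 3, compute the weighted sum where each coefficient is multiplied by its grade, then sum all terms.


Grade-weighted sum = sum of grade_k * coefficient_k
0*(-2) = 0
1*(-1) = -1
2*3 = 6
5*3 = 15
Total = 0 + (-1) + 6 + 15 = 20


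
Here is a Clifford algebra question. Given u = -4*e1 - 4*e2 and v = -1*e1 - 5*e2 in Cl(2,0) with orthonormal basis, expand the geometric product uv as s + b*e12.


Expand: (-4*e1 - 4*e2)(-1*e1 - 5*e2)
= (-4)*(-1)*e1e1 + (-4)*(-5)*e1e2 + (-4)*(-1)*e2e1 + (-4)*(-5)*e2e2
Using e1^2 = e2^2 = 1, e2e1 = -e1e2:
Scalar part s = (-4)*(-1) + (-4)*(-5) = 4 + 20 = 24
Bivector part b = (-4)*(-5) - (-4)*(-1) = 20 - 4 = 16
uv = 24 + 16*e12


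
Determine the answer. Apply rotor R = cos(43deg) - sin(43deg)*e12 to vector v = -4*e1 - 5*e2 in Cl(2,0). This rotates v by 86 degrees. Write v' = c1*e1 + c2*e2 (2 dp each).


Rotor R = cos(43deg) - sin(43deg)*e12
Rotation angle theta = 2 * 43 = 86 degrees
v' = R*v*~R rotates v by theta.
cos(86deg) = 0.0698, sin(86deg) = 0.9976
v'_1 = -4*cos(86deg) - (-5)*sin(86deg)
= -4*0.0698 - (-5)*0.9976
= 4.71
v'_2 = -4*sin(86deg) + (-5)*cos(86deg)
= -4*0.9976 + (-5)*0.0698
= -4.34
v' = 4.71*e1 - 4.34*e2


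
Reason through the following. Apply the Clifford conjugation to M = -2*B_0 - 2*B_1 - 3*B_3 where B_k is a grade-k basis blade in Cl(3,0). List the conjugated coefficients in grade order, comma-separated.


Clifford conjugate sign for grade k: (-1)^(k(k+1)/2)
Grade 0: (-1)^(0*1/2) = (-1)^0 = 1, coeff -2 -> -2
Grade 1: (-1)^(1*2/2) = (-1)^1 = -1, coeff -2 -> 2
Grade 3: (-1)^(3*4/2) = (-1)^6 = 1, coeff -3 -> -3
Conjugated coefficients: -2, 2, -3


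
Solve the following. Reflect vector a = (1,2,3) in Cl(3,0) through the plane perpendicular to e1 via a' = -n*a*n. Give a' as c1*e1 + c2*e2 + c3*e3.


Reflection formula: a' = -n*a*n, with n = e1 (unit vector, n^2 = 1).
For reflection through hyperplane perp to e1:
The component along e1 flips sign, others stay.
a = (1, 2, 3)
a' = (-1, 2, 3)
a' = -1*e1 + 2*e2 + 3*e3


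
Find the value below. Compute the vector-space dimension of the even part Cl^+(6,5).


Even subalgebra dimension = 2^(n-1)
n = 6 + 5 = 11
2^(11 - 1) = 2^10 = 1024
Verification: sum of C(11,k) for even k = 1 + 55 + 330 + 462 + 165 + 11 = 1024
Result = 1024


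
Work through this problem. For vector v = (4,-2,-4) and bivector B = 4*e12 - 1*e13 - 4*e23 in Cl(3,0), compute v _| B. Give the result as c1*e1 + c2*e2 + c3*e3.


Left contraction v _| B = <vB>_1 (grade-1 part of the geometric product vB).
Using e1_|e12 = e2, e2_|e12 = -e1, e1_|e13 = e3, e3_|e13 = -e1, e2_|e23 = e3, e3_|e23 = -e2:
e1 coeff: -v2*b12 - v3*b13 = -(-2)*(4) - (-4)*(-1) = 4
e2 coeff: v1*b12 - v3*b23 = (4)*(4) - (-4)*(-4) = 0
e3 coeff: v1*b13 + v2*b23 = (4)*(-1) + (-2)*(-4) = 4
v _| B = 4*e1 + 0*e2 + 4*e3


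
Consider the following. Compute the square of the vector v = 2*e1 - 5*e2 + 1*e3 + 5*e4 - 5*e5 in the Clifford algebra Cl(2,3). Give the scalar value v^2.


v^2 = sum of c_i^2 * e_i^2
Positive signature terms (e_i^2 = +1): 2^2 + (-5)^2 = 29
Negative signature terms (e_j^2 = -1): 1^2 + 5^2 + (-5)^2 = 51
v^2 = 29 - 51 = -22


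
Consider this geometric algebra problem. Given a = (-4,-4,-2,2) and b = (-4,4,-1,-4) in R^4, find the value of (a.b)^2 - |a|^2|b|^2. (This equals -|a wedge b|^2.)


a . b = (-4)*(-4) + (-4)*4 + (-2)*(-1) + 2*(-4)
= 16 + (-16) + 2 + (-8) = -6
|a|^2 = (-4)^2 + (-4)^2 + (-2)^2 + 2^2 = 40
|b|^2 = (-4)^2 + 4^2 + (-1)^2 + (-4)^2 = 49
(a.b)^2 = (-6)^2 = 36
|a|^2 * |b|^2 = 40 * 49 = 1960
Result = 36 - 1960 = -1924


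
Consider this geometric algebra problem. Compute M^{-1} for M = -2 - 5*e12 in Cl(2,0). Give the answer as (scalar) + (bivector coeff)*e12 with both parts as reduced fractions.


M = -2 - 5*e12, where e12^2 = -1.
Since M commutes with its reverse ~M = a - b*e12, M * ~M = a^2 - b^2*e12^2 = a^2 + b^2.
So M^{-1} = ~M / (a^2 + b^2) = (a - b*e12)/(a^2 + b^2).
a^2 + b^2 = 4 + 25 = 29
Scalar part = -2/29 = -2/29
Bivector coeff = 5/29 = 5/29
M^{-1} = -2/29 + 5/29*e12


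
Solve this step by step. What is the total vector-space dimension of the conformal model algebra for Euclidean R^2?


The conformal model of R^2 uses Cl(3,1): the 2 Euclidean generators plus two extra orthogonal generators e+ (e+^2 = +1) and e- (e-^2 = -1), from which the null vectors e0, einf are built.
Number of generators m = 2 + 2 = 4.
dim Cl(p,q) = 2^m = 2^4 = 16


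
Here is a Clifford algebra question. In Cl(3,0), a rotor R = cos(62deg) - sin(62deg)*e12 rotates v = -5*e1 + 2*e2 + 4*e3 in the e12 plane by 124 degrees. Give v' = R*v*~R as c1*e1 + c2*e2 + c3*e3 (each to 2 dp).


Rotor R = cos(62deg) - sin(62deg)*e12
Rotation angle theta = 2 * 62 = 124 degrees in the e12 plane (e1 -> e2).
The component perpendicular to the plane (e3) is invariant: v'_3 = v3 = 4.00
cos(124deg) = -0.5592, sin(124deg) = 0.8290
v'_1 = v1*cos(theta) - v2*sin(theta) = -5*(-0.5592) - 2*0.8290 = 1.14
v'_2 = v1*sin(theta) + v2*cos(theta) = -5*0.8290 + 2*(-0.5592) = -5.26
v' = 1.14*e1 - 5.26*e2 + 4.00*e3


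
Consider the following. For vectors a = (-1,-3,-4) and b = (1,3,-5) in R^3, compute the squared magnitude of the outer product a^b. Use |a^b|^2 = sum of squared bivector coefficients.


a wedge b = (a1*b2 - a2*b1)*e12 + (a1*b3 - a3*b1)*e13 + (a2*b3 - a3*b2)*e23
e12 coeff: (-1)*3 - (-3)*1 = -3 - (-3) = 0
e13 coeff: (-1)*(-5) - (-4)*1 = 5 - (-4) = 9
e23 coeff: (-3)*(-5) - (-4)*3 = 15 - (-12) = 27
|a wedge b|^2 = 0^2 + 9^2 + 27^2
= 0 + 81 + 729
= 810


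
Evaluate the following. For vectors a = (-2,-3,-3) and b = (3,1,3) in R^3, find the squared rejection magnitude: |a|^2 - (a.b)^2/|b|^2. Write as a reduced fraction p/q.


|a|^2 = (-2)^2 + (-3)^2 + (-3)^2 = 22
|b|^2 = 3^2 + 1^2 + 3^2 = 19
a . b = (-2)*3 + (-3)*1 + (-3)*3 = -18
(a.b)^2 = (-18)^2 = 324
|rej|^2 = 22 - 324/19
= (418 - 324)/19
= 94/19
In lowest terms: 94/19


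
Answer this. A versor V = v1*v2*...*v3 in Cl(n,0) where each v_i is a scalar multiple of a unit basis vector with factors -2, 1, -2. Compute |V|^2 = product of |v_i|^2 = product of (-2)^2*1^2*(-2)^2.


Each vector v_i has |v_i|^2 = s_i^2
Squared scales: (-2)^2 = 4, 1^2 = 1, (-2)^2 = 4
|V|^2 = 4 * 1 * 4
= 16


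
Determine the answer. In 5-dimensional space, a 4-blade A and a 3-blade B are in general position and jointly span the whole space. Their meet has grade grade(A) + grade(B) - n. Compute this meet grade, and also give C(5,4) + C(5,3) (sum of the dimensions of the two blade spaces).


Meet grade = grade(A) + grade(B) - n
= 4 + 3 - 5 = 2
C(5,4) = 5
C(5,3) = 10
dim_A + dim_B = 5 + 10 = 15


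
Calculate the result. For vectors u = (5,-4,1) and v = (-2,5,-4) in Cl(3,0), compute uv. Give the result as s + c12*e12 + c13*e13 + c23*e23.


In Cl(3,0): e_i^2 = 1, e_ie_j = -e_je_i for i != j.
Scalar part = u . v = 5*(-2) + (-4)*5 + 1*(-4)
= -10 + (-20) + (-4) = -34
e12 coeff = 5*5 - (-4)*(-2) = 25 - 8 = 17
e13 coeff = 5*(-4) - 1*(-2) = -20 - (-2) = -18
e23 coeff = (-4)*(-4) - 1*5 = 16 - 5 = 11
uv = -34 + 17*e12 - 18*e13 + 11*e23


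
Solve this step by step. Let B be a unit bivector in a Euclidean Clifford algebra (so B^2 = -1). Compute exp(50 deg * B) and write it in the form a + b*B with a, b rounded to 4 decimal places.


For a unit bivector B with B^2 = -1, the exponential series gives
e^(theta*B) = cos(theta) + sin(theta)*B (the GA analogue of Euler's formula).
theta = 50 degrees = 0.872665 rad
cos(50 deg) = 0.6428
sin(50 deg) = 0.7660
exp(theta*B) = 0.6428 + 0.7660*B


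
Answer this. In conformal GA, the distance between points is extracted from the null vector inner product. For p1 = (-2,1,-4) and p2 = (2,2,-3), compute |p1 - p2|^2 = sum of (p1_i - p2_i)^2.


p1 - p2 = (-4, -1, -1)
|p1 - p2|^2 = (-4)^2 + (-1)^2 + (-1)^2
= 16 + 1 + 1
= 18


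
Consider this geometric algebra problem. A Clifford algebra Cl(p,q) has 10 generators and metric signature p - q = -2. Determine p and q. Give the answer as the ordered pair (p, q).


We need p + q = 10 and p - q = -2.
Adding: 2p = 10 + (-2) = 8, so p = 4.
Then q = 10 - 4 = 6.
(p, q) = (4, 6)


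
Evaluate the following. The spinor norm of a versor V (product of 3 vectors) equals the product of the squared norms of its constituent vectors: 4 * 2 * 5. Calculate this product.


Spinor norm N(V) = |v1|^2 * |v2|^2 * ... * |v3|^2
= 4 * 2 * 5
Running product: 4, 8, 40
N(V) = 40


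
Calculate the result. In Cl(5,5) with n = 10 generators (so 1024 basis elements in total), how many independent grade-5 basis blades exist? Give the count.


Number of grade-k basis blades in Cl(p,q) with n = p + q is C(n, k).
n = 5 + 5 = 10
C(10, 5) = 10! / (5! * 5!)
= 3628800 / (120 * 120)
= 252


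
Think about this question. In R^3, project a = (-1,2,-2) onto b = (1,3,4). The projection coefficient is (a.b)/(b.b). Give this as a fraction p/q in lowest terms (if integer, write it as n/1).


Projection coefficient = (a . b) / (b . b)
a . b = (-1)*1 + 2*3 + (-2)*4
= -1 + 6 + (-8) = -3
b . b = 1^2 + 3^2 + 4^2
= 1 + 9 + 16 = 26
Coefficient = -3/26
In lowest terms: -3/26


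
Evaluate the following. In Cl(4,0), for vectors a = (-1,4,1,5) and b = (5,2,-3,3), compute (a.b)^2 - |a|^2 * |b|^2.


a . b = (-1)*5 + 4*2 + 1*(-3) + 5*3
= -5 + 8 + (-3) + 15 = 15
|a|^2 = (-1)^2 + 4^2 + 1^2 + 5^2 = 43
|b|^2 = 5^2 + 2^2 + (-3)^2 + 3^2 = 47
(a.b)^2 = 15^2 = 225
|a|^2 * |b|^2 = 43 * 47 = 2021
Result = 225 - 2021 = -1796


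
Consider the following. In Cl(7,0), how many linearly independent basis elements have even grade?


Even subalgebra dimension = 2^(n-1)
n = 7 + 0 = 7
2^(7 - 1) = 2^6 = 64
Verification: sum of C(7,k) for even k = 1 + 21 + 35 + 7 = 64
Result = 64


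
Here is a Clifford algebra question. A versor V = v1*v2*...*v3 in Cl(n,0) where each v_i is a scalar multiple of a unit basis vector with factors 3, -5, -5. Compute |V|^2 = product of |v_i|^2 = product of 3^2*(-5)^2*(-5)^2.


Each vector v_i has |v_i|^2 = s_i^2
Squared scales: 3^2 = 9, (-5)^2 = 25, (-5)^2 = 25
|V|^2 = 9 * 25 * 25
= 5625


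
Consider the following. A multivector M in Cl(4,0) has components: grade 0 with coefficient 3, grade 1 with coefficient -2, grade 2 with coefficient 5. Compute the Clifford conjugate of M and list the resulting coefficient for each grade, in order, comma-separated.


Clifford conjugate sign for grade k: (-1)^(k(k+1)/2)
Grade 0: (-1)^(0*1/2) = (-1)^0 = 1, coeff 3 -> 3
Grade 1: (-1)^(1*2/2) = (-1)^1 = -1, coeff -2 -> 2
Grade 2: (-1)^(2*3/2) = (-1)^3 = -1, coeff 5 -> -5
Conjugated coefficients: 3, 2, -5


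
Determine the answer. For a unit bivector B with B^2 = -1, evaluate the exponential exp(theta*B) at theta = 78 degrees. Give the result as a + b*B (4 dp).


For a unit bivector B with B^2 = -1, the exponential series gives
e^(theta*B) = cos(theta) + sin(theta)*B (the GA analogue of Euler's formula).
theta = 78 degrees = 1.361357 rad
cos(78 deg) = 0.2079
sin(78 deg) = 0.9781
exp(theta*B) = 0.2079 + 0.9781*B


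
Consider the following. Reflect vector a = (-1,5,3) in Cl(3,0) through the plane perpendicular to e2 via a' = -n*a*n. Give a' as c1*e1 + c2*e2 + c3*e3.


Reflection formula: a' = -n*a*n, with n = e2 (unit vector, n^2 = 1).
For reflection through hyperplane perp to e2:
The component along e2 flips sign, others stay.
a = (-1, 5, 3)
a' = (-1, -5, 3)
a' = -1*e1 - 5*e2 + 3*e3


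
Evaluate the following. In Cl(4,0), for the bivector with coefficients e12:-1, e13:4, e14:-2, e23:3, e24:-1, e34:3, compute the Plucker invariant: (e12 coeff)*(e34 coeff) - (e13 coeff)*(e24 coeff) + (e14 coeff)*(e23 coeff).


Plucker relation: af - be + cd
a*f = (-1)*3 = -3
b*e = 4*(-1) = -4
c*d = (-2)*3 = -6
af - be + cd = -3 - (-4) + (-6)
= -5


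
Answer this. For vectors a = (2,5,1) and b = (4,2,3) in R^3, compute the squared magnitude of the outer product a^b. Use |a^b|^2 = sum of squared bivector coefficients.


a wedge b = (a1*b2 - a2*b1)*e12 + (a1*b3 - a3*b1)*e13 + (a2*b3 - a3*b2)*e23
e12 coeff: 2*2 - 5*4 = 4 - 20 = -16
e13 coeff: 2*3 - 1*4 = 6 - 4 = 2
e23 coeff: 5*3 - 1*2 = 15 - 2 = 13
|a wedge b|^2 = (-16)^2 + 2^2 + 13^2
= 256 + 4 + 169
= 429


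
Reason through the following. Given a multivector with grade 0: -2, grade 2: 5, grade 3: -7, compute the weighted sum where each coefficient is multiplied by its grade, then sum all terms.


Grade-weighted sum = sum of grade_k * coefficient_k
0*(-2) = 0
2*5 = 10
3*(-7) = -21
Total = 0 + 10 + (-21) = -11


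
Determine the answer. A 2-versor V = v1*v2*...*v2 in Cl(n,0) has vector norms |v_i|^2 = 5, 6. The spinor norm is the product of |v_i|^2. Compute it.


Spinor norm N(V) = |v1|^2 * |v2|^2 * ... * |v2|^2
= 5 * 6
Running product: 5, 30
N(V) = 30


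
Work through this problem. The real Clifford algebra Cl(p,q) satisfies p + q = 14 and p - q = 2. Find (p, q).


We need p + q = 14 and p - q = 2.
Adding: 2p = 14 + 2 = 16, so p = 8.
Then q = 14 - 8 = 6.
(p, q) = (8, 6)


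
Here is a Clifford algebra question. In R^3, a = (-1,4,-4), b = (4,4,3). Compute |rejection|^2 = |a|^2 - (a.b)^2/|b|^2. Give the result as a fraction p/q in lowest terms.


|a|^2 = (-1)^2 + 4^2 + (-4)^2 = 33
|b|^2 = 4^2 + 4^2 + 3^2 = 41
a . b = (-1)*4 + 4*4 + (-4)*3 = 0
(a.b)^2 = 0^2 = 0
|rej|^2 = 33 - 0/41
= (1353 - 0)/41
= 1353/41
In lowest terms: 33/1


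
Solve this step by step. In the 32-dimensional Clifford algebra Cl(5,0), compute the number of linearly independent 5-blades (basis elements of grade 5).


Number of grade-k basis blades in Cl(p,q) with n = p + q is C(n, k).
n = 5 + 0 = 5
C(5, 5) = 5! / (5! * 0!)
= 120 / (120 * 1)
= 1


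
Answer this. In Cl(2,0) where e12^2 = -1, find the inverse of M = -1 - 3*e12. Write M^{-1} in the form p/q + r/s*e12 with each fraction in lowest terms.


M = -1 - 3*e12, where e12^2 = -1.
Since M commutes with its reverse ~M = a - b*e12, M * ~M = a^2 - b^2*e12^2 = a^2 + b^2.
So M^{-1} = ~M / (a^2 + b^2) = (a - b*e12)/(a^2 + b^2).
a^2 + b^2 = 1 + 9 = 10
Scalar part = -1/10 = -1/10
Bivector coeff = 3/10 = 3/10
M^{-1} = -1/10 + 3/10*e12


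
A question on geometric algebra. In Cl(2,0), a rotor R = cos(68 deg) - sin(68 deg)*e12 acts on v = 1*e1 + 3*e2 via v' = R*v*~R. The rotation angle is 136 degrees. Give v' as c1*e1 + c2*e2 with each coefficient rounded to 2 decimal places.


Rotor R = cos(68deg) - sin(68deg)*e12
Rotation angle theta = 2 * 68 = 136 degrees
v' = R*v*~R rotates v by theta.
cos(136deg) = -0.7193, sin(136deg) = 0.6947
v'_1 = 1*cos(136deg) - 3*sin(136deg)
= 1*(-0.7193) - 3*0.6947
= -2.80
v'_2 = 1*sin(136deg) + 3*cos(136deg)
= 1*0.6947 + 3*(-0.7193)
= -1.46
v' = -2.80*e1 - 1.46*e2


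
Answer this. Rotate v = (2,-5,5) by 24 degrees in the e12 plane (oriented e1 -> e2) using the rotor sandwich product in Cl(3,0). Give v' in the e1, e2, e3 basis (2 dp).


Rotor R = cos(12deg) - sin(12deg)*e12
Rotation angle theta = 2 * 12 = 24 degrees in the e12 plane (e1 -> e2).
The component perpendicular to the plane (e3) is invariant: v'_3 = v3 = 5.00
cos(24deg) = 0.9135, sin(24deg) = 0.4067
v'_1 = v1*cos(theta) - v2*sin(theta) = 2*0.9135 - (-5)*0.4067 = 3.86
v'_2 = v1*sin(theta) + v2*cos(theta) = 2*0.4067 + (-5)*0.9135 = -3.75
v' = 3.86*e1 - 3.75*e2 + 5.00*e3


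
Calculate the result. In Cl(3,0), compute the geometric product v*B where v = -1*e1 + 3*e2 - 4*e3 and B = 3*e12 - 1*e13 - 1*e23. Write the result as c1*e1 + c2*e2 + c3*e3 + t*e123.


vB has grade-1 (vector) and grade-3 (trivector) parts: vB = (v _| B) + (v ^ B).
Vector part <vB>_1:
  e1: -v2*b12 - v3*b13 = -(3)*(3) - (-4)*(-1) = -13
  e2: v1*b12 - v3*b23 = (-1)*(3) - (-4)*(-1) = -7
  e3: v1*b13 + v2*b23 = (-1)*(-1) + (3)*(-1) = -2
Trivector part <vB>_3:
  e123: v1*b23 - v2*b13 + v3*b12 = (-1)*(-1) - (3)*(-1) + (-4)*(3) = -8
vB = -13*e1 - 7*e2 - 2*e3 - 8*e123


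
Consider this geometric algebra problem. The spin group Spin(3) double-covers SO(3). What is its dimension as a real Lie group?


Spin(n) double-covers SO(n); both have Lie algebra so(n) of dimension n(n-1)/2.
n = 3
n(n-1) = 3 * 2 = 6
dim Spin(3) = 6/2 = 3


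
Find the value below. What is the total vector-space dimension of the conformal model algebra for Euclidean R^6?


The conformal model of R^6 uses Cl(7,1): the 6 Euclidean generators plus two extra orthogonal generators e+ (e+^2 = +1) and e- (e-^2 = -1), from which the null vectors e0, einf are built.
Number of generators m = 6 + 2 = 8.
dim Cl(p,q) = 2^m = 2^8 = 256


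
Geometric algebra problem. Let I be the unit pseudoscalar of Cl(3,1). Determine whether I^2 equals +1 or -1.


The pseudoscalar I = e1...e_n (product of all n generators) of Cl(p,q) satisfies I^2 = (-1)^(q + n(n-1)/2).
p = 3, q = 1, n = p + q = 4
n(n-1)/2 = 4 * 3 / 2 = 6
Exponent = q + n(n-1)/2 = 1 + 6 = 7
I^2 = (-1)^7 = -1


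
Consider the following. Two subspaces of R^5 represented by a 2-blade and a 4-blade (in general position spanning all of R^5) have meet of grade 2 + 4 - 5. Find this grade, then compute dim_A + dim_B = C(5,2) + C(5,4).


Meet grade = grade(A) + grade(B) - n
= 2 + 4 - 5 = 1
C(5,2) = 10
C(5,4) = 5
dim_A + dim_B = 10 + 5 = 15


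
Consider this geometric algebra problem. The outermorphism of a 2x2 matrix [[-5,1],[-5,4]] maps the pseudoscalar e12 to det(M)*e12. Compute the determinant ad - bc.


The outermorphism of a linear map f sends e1^e2 to f(e1)^f(e2).
f(e1) = -5*e1 - 5*e2
f(e2) = 1*e1 + 4*e2
f(e1) ^ f(e2) = (-5*e1 - 5*e2) ^ (1*e1 + 4*e2)
= (-5)*4*e12 + (-5)*1*e21
= (-20 - (-5))*e12
= -15*e12
Coefficient = -15


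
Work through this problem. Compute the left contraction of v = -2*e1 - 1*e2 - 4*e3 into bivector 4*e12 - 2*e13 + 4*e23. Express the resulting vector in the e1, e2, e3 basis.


Left contraction v _| B = <vB>_1 (grade-1 part of the geometric product vB).
Using e1_|e12 = e2, e2_|e12 = -e1, e1_|e13 = e3, e3_|e13 = -e1, e2_|e23 = e3, e3_|e23 = -e2:
e1 coeff: -v2*b12 - v3*b13 = -(-1)*(4) - (-4)*(-2) = -4
e2 coeff: v1*b12 - v3*b23 = (-2)*(4) - (-4)*(4) = 8
e3 coeff: v1*b13 + v2*b23 = (-2)*(-2) + (-1)*(4) = 0
v _| B = -4*e1 + 8*e2 + 0*e3


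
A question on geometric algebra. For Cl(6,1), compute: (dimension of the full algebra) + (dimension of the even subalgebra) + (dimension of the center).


n = 6 + 1 = 7
Total dim = 2^7 = 128
Even subalgebra dim = 2^6 = 64
n is odd, so center dim = 2
Sum = 128 + 64 + 2 = 194


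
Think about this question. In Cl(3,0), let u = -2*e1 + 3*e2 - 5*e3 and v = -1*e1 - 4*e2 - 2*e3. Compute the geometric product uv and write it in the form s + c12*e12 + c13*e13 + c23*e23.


In Cl(3,0): e_i^2 = 1, e_ie_j = -e_je_i for i != j.
Scalar part = u . v = (-2)*(-1) + 3*(-4) + (-5)*(-2)
= 2 + (-12) + 10 = 0
e12 coeff = (-2)*(-4) - 3*(-1) = 8 - (-3) = 11
e13 coeff = (-2)*(-2) - (-5)*(-1) = 4 - 5 = -1
e23 coeff = 3*(-2) - (-5)*(-4) = -6 - 20 = -26
uv = 0 + 11*e12 - 1*e13 - 26*e23


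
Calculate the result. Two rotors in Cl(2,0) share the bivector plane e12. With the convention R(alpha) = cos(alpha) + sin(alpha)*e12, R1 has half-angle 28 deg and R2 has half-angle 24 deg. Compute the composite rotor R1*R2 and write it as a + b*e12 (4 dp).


Same-plane rotors commute and their half-angles add:
R1*R2 = cos(a1 + a2) + sin(a1 + a2)*e12.
a1 + a2 = 28 + 24 = 52 deg
cos(52 deg) = 0.6157
sin(52 deg) = 0.7880
R1*R2 = 0.6157 + 0.7880*e12


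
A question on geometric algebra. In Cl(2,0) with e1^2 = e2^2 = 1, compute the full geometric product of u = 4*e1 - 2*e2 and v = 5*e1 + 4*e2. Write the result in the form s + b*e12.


Expand: (4*e1 - 2*e2)(5*e1 + 4*e2)
= 4*5*e1e1 + 4*4*e1e2 + (-2)*5*e2e1 + (-2)*4*e2e2
Using e1^2 = e2^2 = 1, e2e1 = -e1e2:
Scalar part s = 4*5 + (-2)*4 = 20 + (-8) = 12
Bivector part b = 4*4 - (-2)*5 = 16 - (-10) = 26
uv = 12 + 26*e12


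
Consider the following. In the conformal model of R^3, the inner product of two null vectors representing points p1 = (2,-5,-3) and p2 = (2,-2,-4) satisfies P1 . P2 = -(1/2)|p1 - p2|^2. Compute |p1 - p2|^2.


p1 - p2 = (0, -3, 1)
|p1 - p2|^2 = 0^2 + (-3)^2 + 1^2
= 0 + 9 + 1
= 10


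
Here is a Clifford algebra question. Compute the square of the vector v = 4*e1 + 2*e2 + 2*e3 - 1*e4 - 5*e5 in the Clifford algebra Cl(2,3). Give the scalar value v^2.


v^2 = sum of c_i^2 * e_i^2
Positive signature terms (e_i^2 = +1): 4^2 + 2^2 = 20
Negative signature terms (e_j^2 = -1): 2^2 + (-1)^2 + (-5)^2 = 30
v^2 = 20 - 30 = -10


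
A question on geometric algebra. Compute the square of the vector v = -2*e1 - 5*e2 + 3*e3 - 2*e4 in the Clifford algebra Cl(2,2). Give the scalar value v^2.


v^2 = sum of c_i^2 * e_i^2
Positive signature terms (e_i^2 = +1): (-2)^2 + (-5)^2 = 29
Negative signature terms (e_j^2 = -1): 3^2 + (-2)^2 = 13
v^2 = 29 - 13 = 16


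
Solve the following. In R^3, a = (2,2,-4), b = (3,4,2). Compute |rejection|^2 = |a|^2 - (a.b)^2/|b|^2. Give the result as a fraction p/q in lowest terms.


|a|^2 = 2^2 + 2^2 + (-4)^2 = 24
|b|^2 = 3^2 + 4^2 + 2^2 = 29
a . b = 2*3 + 2*4 + (-4)*2 = 6
(a.b)^2 = 6^2 = 36
|rej|^2 = 24 - 36/29
= (696 - 36)/29
= 660/29
In lowest terms: 660/29


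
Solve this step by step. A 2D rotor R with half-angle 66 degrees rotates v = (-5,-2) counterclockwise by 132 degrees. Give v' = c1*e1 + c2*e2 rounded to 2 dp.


Rotor R = cos(66deg) - sin(66deg)*e12
Rotation angle theta = 2 * 66 = 132 degrees
v' = R*v*~R rotates v by theta.
cos(132deg) = -0.6691, sin(132deg) = 0.7431
v'_1 = -5*cos(132deg) - (-2)*sin(132deg)
= -5*(-0.6691) - (-2)*0.7431
= 4.83
v'_2 = -5*sin(132deg) + (-2)*cos(132deg)
= -5*0.7431 + (-2)*(-0.6691)
= -2.38
v' = 4.83*e1 - 2.38*e2


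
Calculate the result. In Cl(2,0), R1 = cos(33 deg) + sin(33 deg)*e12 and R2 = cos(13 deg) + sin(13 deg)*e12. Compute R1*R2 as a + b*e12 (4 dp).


Same-plane rotors commute and their half-angles add:
R1*R2 = cos(a1 + a2) + sin(a1 + a2)*e12.
a1 + a2 = 33 + 13 = 46 deg
cos(46 deg) = 0.6947
sin(46 deg) = 0.7193
R1*R2 = 0.6947 + 0.7193*e12


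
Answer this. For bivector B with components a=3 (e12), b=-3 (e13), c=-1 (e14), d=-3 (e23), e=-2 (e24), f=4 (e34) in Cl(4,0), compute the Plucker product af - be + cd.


Plucker relation: af - be + cd
a*f = 3*4 = 12
b*e = (-3)*(-2) = 6
c*d = (-1)*(-3) = 3
af - be + cd = 12 - 6 + 3
= 9


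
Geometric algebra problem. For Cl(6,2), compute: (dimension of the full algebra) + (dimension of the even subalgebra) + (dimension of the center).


n = 6 + 2 = 8
Total dim = 2^8 = 256
Even subalgebra dim = 2^7 = 128
n is even, so center dim = 1
Sum = 256 + 128 + 1 = 385


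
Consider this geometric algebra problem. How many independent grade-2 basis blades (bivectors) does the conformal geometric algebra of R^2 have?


The conformal model of R^2 uses Cl(3,1) with m = 2 + 2 = 4 generators.
Number of grade-2 blades = C(m, 2) = C(4, 2)
= 4*3/2 = 6


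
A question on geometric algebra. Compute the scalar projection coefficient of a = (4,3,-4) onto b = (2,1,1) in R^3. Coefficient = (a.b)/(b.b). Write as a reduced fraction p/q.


Projection coefficient = (a . b) / (b . b)
a . b = 4*2 + 3*1 + (-4)*1
= 8 + 3 + (-4) = 7
b . b = 2^2 + 1^2 + 1^2
= 4 + 1 + 1 = 6
Coefficient = 7/6
In lowest terms: 7/6


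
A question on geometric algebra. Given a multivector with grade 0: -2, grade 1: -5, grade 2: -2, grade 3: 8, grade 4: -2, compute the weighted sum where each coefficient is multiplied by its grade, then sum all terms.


Grade-weighted sum = sum of grade_k * coefficient_k
0*(-2) = 0
1*(-5) = -5
2*(-2) = -4
3*8 = 24
4*(-2) = -8
Total = 0 + (-5) + (-4) + 24 + (-8) = 7


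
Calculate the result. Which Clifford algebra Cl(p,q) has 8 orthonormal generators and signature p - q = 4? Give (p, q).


We need p + q = 8 and p - q = 4.
Adding: 2p = 8 + 4 = 12, so p = 6.
Then q = 8 - 6 = 2.
(p, q) = (6, 2)


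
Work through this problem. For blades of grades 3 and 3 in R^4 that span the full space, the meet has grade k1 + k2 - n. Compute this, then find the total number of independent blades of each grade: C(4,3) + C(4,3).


Meet grade = grade(A) + grade(B) - n
= 3 + 3 - 4 = 2
C(4,3) = 4
C(4,3) = 4
dim_A + dim_B = 4 + 4 = 8


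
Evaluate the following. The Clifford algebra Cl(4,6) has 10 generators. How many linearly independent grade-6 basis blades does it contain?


Number of grade-k basis blades in Cl(p,q) with n = p + q is C(n, k).
n = 4 + 6 = 10
C(10, 6) = 10! / (6! * 4!)
= 3628800 / (720 * 24)
= 210


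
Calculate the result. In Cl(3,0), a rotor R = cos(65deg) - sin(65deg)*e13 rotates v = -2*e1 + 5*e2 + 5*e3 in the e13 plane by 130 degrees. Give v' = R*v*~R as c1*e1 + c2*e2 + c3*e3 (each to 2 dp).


Rotor R = cos(65deg) - sin(65deg)*e13
Rotation angle theta = 2 * 65 = 130 degrees in the e13 plane (e1 -> e3).
The component perpendicular to the plane (e2) is invariant: v'_2 = v2 = 5.00
cos(130deg) = -0.6428, sin(130deg) = 0.7660
v'_1 = v1*cos(theta) - v3*sin(theta) = -2*(-0.6428) - 5*0.7660 = -2.54
v'_3 = v1*sin(theta) + v3*cos(theta) = -2*0.7660 + 5*(-0.6428) = -4.75
v' = -2.54*e1 + 5.00*e2 - 4.75*e3


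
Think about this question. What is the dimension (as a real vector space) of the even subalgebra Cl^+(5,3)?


Even subalgebra dimension = 2^(n-1)
n = 5 + 3 = 8
2^(8 - 1) = 2^7 = 128
Verification: sum of C(8,k) for even k = 1 + 28 + 70 + 28 + 1 = 128
Result = 128


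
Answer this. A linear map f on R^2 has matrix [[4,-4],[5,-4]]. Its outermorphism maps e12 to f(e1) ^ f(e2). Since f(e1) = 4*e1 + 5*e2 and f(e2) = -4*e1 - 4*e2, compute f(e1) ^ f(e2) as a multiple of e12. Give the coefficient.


The outermorphism of a linear map f sends e1^e2 to f(e1)^f(e2).
f(e1) = 4*e1 + 5*e2
f(e2) = -4*e1 - 4*e2
f(e1) ^ f(e2) = (4*e1 + 5*e2) ^ (-4*e1 - 4*e2)
= 4*(-4)*e12 + 5*(-4)*e21
= (-16 - (-20))*e12
= 4*e12
Coefficient = 4


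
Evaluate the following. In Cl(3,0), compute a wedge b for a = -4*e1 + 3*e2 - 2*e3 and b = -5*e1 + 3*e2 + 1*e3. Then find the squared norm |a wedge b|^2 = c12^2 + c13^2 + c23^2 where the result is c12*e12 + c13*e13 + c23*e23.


a wedge b = (a1*b2 - a2*b1)*e12 + (a1*b3 - a3*b1)*e13 + (a2*b3 - a3*b2)*e23
e12 coeff: (-4)*3 - 3*(-5) = -12 - (-15) = 3
e13 coeff: (-4)*1 - (-2)*(-5) = -4 - 10 = -14
e23 coeff: 3*1 - (-2)*3 = 3 - (-6) = 9
|a wedge b|^2 = 3^2 + (-14)^2 + 9^2
= 9 + 196 + 81
= 286


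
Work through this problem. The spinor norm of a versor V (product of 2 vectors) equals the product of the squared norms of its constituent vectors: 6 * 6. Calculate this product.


Spinor norm N(V) = |v1|^2 * |v2|^2 * ... * |v2|^2
= 6 * 6
Running product: 6, 36
N(V) = 36


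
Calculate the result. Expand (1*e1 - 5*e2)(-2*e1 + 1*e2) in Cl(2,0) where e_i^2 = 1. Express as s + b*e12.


Expand: (1*e1 - 5*e2)(-2*e1 + 1*e2)
= 1*(-2)*e1e1 + 1*1*e1e2 + (-5)*(-2)*e2e1 + (-5)*1*e2e2
Using e1^2 = e2^2 = 1, e2e1 = -e1e2:
Scalar part s = 1*(-2) + (-5)*1 = -2 + (-5) = -7
Bivector part b = 1*1 - (-5)*(-2) = 1 - 10 = -9
uv = -7 - 9*e12


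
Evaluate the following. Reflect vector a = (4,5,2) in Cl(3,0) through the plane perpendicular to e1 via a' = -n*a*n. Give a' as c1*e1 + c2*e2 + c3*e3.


Reflection formula: a' = -n*a*n, with n = e1 (unit vector, n^2 = 1).
For reflection through hyperplane perp to e1:
The component along e1 flips sign, others stay.
a = (4, 5, 2)
a' = (-4, 5, 2)
a' = -4*e1 + 5*e2 + 2*e3


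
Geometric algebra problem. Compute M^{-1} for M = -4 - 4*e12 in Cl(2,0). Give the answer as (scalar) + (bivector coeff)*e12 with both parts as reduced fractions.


M = -4 - 4*e12, where e12^2 = -1.
Since M commutes with its reverse ~M = a - b*e12, M * ~M = a^2 - b^2*e12^2 = a^2 + b^2.
So M^{-1} = ~M / (a^2 + b^2) = (a - b*e12)/(a^2 + b^2).
a^2 + b^2 = 16 + 16 = 32
Scalar part = -4/32 = -1/8
Bivector coeff = 4/32 = 1/8
M^{-1} = -1/8 + 1/8*e12


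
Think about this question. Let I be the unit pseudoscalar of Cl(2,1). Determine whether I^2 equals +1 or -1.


The pseudoscalar I = e1...e_n (product of all n generators) of Cl(p,q) satisfies I^2 = (-1)^(q + n(n-1)/2).
p = 2, q = 1, n = p + q = 3
n(n-1)/2 = 3 * 2 / 2 = 3
Exponent = q + n(n-1)/2 = 1 + 3 = 4
I^2 = (-1)^4 = +1


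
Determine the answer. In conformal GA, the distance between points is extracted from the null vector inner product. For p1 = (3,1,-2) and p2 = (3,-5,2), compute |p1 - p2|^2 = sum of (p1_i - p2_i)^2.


p1 - p2 = (0, 6, -4)
|p1 - p2|^2 = 0^2 + 6^2 + (-4)^2
= 0 + 36 + 16
= 52


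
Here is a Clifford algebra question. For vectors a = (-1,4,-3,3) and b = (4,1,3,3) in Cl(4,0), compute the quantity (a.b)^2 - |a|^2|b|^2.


a . b = (-1)*4 + 4*1 + (-3)*3 + 3*3
= -4 + 4 + (-9) + 9 = 0
|a|^2 = (-1)^2 + 4^2 + (-3)^2 + 3^2 = 35
|b|^2 = 4^2 + 1^2 + 3^2 + 3^2 = 35
(a.b)^2 = 0^2 = 0
|a|^2 * |b|^2 = 35 * 35 = 1225
Result = 0 - 1225 = -1225


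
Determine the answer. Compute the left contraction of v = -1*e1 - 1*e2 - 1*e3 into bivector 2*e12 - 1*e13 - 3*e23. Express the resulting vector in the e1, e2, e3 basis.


Left contraction v _| B = <vB>_1 (grade-1 part of the geometric product vB).
Using e1_|e12 = e2, e2_|e12 = -e1, e1_|e13 = e3, e3_|e13 = -e1, e2_|e23 = e3, e3_|e23 = -e2:
e1 coeff: -v2*b12 - v3*b13 = -(-1)*(2) - (-1)*(-1) = 1
e2 coeff: v1*b12 - v3*b23 = (-1)*(2) - (-1)*(-3) = -5
e3 coeff: v1*b13 + v2*b23 = (-1)*(-1) + (-1)*(-3) = 4
v _| B = 1*e1 - 5*e2 + 4*e3


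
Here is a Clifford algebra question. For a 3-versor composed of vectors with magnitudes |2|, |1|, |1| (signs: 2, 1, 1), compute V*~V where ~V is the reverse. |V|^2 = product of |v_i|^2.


Each vector v_i has |v_i|^2 = s_i^2
Squared scales: 2^2 = 4, 1^2 = 1, 1^2 = 1
|V|^2 = 4 * 1 * 1
= 4


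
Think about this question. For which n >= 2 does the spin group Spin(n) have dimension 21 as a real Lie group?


dim Spin(n) = dim so(n) = n(n-1)/2.
Solve n(n-1)/2 = 21, i.e. n^2 - n - 42 = 0.
Discriminant = 1 + 8*21 = 169
n = (1 + sqrt(169))/2 = (1 + 13)/2 = 7


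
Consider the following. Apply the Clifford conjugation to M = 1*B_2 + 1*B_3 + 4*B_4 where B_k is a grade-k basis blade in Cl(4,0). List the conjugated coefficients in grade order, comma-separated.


Clifford conjugate sign for grade k: (-1)^(k(k+1)/2)
Grade 2: (-1)^(2*3/2) = (-1)^3 = -1, coeff 1 -> -1
Grade 3: (-1)^(3*4/2) = (-1)^6 = 1, coeff 1 -> 1
Grade 4: (-1)^(4*5/2) = (-1)^10 = 1, coeff 4 -> 4
Conjugated coefficients: -1, 1, 4


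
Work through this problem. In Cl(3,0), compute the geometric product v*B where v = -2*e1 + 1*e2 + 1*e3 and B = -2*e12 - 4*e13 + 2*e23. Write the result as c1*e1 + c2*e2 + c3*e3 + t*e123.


vB has grade-1 (vector) and grade-3 (trivector) parts: vB = (v _| B) + (v ^ B).
Vector part <vB>_1:
  e1: -v2*b12 - v3*b13 = -(1)*(-2) - (1)*(-4) = 6
  e2: v1*b12 - v3*b23 = (-2)*(-2) - (1)*(2) = 2
  e3: v1*b13 + v2*b23 = (-2)*(-4) + (1)*(2) = 10
Trivector part <vB>_3:
  e123: v1*b23 - v2*b13 + v3*b12 = (-2)*(2) - (1)*(-4) + (1)*(-2) = -2
vB = 6*e1 + 2*e2 + 10*e3 - 2*e123


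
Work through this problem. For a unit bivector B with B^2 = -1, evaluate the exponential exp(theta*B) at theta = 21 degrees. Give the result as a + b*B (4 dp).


For a unit bivector B with B^2 = -1, the exponential series gives
e^(theta*B) = cos(theta) + sin(theta)*B (the GA analogue of Euler's formula).
theta = 21 degrees = 0.366519 rad
cos(21 deg) = 0.9336
sin(21 deg) = 0.3584
exp(theta*B) = 0.9336 + 0.3584*B


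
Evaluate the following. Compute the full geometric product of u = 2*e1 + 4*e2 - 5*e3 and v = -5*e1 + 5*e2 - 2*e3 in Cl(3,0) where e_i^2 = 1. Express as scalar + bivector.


In Cl(3,0): e_i^2 = 1, e_ie_j = -e_je_i for i != j.
Scalar part = u . v = 2*(-5) + 4*5 + (-5)*(-2)
= -10 + 20 + 10 = 20
e12 coeff = 2*5 - 4*(-5) = 10 - (-20) = 30
e13 coeff = 2*(-2) - (-5)*(-5) = -4 - 25 = -29
e23 coeff = 4*(-2) - (-5)*5 = -8 - (-25) = 17
uv = 20 + 30*e12 - 29*e13 + 17*e23


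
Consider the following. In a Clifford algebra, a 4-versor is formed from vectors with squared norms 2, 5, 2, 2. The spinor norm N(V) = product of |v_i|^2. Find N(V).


Spinor norm N(V) = |v1|^2 * |v2|^2 * ... * |v4|^2
= 2 * 5 * 2 * 2
Running product: 2, 10, 20, 40
N(V) = 40


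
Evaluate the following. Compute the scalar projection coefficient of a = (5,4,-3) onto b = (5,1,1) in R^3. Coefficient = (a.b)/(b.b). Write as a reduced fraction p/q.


Projection coefficient = (a . b) / (b . b)
a . b = 5*5 + 4*1 + (-3)*1
= 25 + 4 + (-3) = 26
b . b = 5^2 + 1^2 + 1^2
= 25 + 1 + 1 = 27
Coefficient = 26/27
In lowest terms: 26/27


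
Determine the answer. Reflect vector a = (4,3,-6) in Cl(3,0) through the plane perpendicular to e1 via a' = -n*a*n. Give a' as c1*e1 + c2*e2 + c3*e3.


Reflection formula: a' = -n*a*n, with n = e1 (unit vector, n^2 = 1).
For reflection through hyperplane perp to e1:
The component along e1 flips sign, others stay.
a = (4, 3, -6)
a' = (-4, 3, -6)
a' = -4*e1 + 3*e2 - 6*e3


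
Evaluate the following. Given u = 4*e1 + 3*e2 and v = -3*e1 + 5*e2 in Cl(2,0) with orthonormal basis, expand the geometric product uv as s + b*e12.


Expand: (4*e1 + 3*e2)(-3*e1 + 5*e2)
= 4*(-3)*e1e1 + 4*5*e1e2 + 3*(-3)*e2e1 + 3*5*e2e2
Using e1^2 = e2^2 = 1, e2e1 = -e1e2:
Scalar part s = 4*(-3) + 3*5 = -12 + 15 = 3
Bivector part b = 4*5 - 3*(-3) = 20 - (-9) = 29
uv = 3 + 29*e12


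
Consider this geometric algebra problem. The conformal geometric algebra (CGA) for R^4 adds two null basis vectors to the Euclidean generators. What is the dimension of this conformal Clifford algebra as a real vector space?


The conformal model of R^4 uses Cl(5,1): the 4 Euclidean generators plus two extra orthogonal generators e+ (e+^2 = +1) and e- (e-^2 = -1), from which the null vectors e0, einf are built.
Number of generators m = 4 + 2 = 6.
dim Cl(p,q) = 2^m = 2^6 = 64


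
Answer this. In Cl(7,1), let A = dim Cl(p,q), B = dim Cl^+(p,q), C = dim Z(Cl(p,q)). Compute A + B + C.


n = 7 + 1 = 8
Total dim = 2^8 = 256
Even subalgebra dim = 2^7 = 128
n is even, so center dim = 1
Sum = 256 + 128 + 1 = 385


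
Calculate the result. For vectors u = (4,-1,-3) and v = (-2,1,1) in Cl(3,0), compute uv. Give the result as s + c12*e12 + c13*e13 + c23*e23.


In Cl(3,0): e_i^2 = 1, e_ie_j = -e_je_i for i != j.
Scalar part = u . v = 4*(-2) + (-1)*1 + (-3)*1
= -8 + (-1) + (-3) = -12
e12 coeff = 4*1 - (-1)*(-2) = 4 - 2 = 2
e13 coeff = 4*1 - (-3)*(-2) = 4 - 6 = -2
e23 coeff = (-1)*1 - (-3)*1 = -1 - (-3) = 2
uv = -12 + 2*e12 - 2*e13 + 2*e23


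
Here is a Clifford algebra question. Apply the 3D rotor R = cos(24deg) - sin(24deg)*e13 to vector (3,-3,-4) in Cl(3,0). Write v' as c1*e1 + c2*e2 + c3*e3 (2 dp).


Rotor R = cos(24deg) - sin(24deg)*e13
Rotation angle theta = 2 * 24 = 48 degrees in the e13 plane (e1 -> e3).
The component perpendicular to the plane (e2) is invariant: v'_2 = v2 = -3.00
cos(48deg) = 0.6691, sin(48deg) = 0.7431
v'_1 = v1*cos(theta) - v3*sin(theta) = 3*0.6691 - (-4)*0.7431 = 4.98
v'_3 = v1*sin(theta) + v3*cos(theta) = 3*0.7431 + (-4)*0.6691 = -0.45
v' = 4.98*e1 - 3.00*e2 - 0.45*e3


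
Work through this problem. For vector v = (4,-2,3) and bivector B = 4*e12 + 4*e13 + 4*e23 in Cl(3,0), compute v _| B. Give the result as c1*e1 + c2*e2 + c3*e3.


Left contraction v _| B = <vB>_1 (grade-1 part of the geometric product vB).
Using e1_|e12 = e2, e2_|e12 = -e1, e1_|e13 = e3, e3_|e13 = -e1, e2_|e23 = e3, e3_|e23 = -e2:
e1 coeff: -v2*b12 - v3*b13 = -(-2)*(4) - (3)*(4) = -4
e2 coeff: v1*b12 - v3*b23 = (4)*(4) - (3)*(4) = 4
e3 coeff: v1*b13 + v2*b23 = (4)*(4) + (-2)*(4) = 8
v _| B = -4*e1 + 4*e2 + 8*e3


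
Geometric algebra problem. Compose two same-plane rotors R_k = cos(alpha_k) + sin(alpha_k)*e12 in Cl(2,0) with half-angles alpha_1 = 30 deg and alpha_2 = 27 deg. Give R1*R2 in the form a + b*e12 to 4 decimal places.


Same-plane rotors commute and their half-angles add:
R1*R2 = cos(a1 + a2) + sin(a1 + a2)*e12.
a1 + a2 = 30 + 27 = 57 deg
cos(57 deg) = 0.5446
sin(57 deg) = 0.8387
R1*R2 = 0.5446 + 0.8387*e12


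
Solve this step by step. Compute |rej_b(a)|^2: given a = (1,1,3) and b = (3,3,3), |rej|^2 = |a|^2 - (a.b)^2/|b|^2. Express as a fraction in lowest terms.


|a|^2 = 1^2 + 1^2 + 3^2 = 11
|b|^2 = 3^2 + 3^2 + 3^2 = 27
a . b = 1*3 + 1*3 + 3*3 = 15
(a.b)^2 = 15^2 = 225
|rej|^2 = 11 - 225/27
= (297 - 225)/27
= 72/27
In lowest terms: 8/3


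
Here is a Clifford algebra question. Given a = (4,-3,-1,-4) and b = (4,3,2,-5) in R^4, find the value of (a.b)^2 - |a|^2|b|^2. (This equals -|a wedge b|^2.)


a . b = 4*4 + (-3)*3 + (-1)*2 + (-4)*(-5)
= 16 + (-9) + (-2) + 20 = 25
|a|^2 = 4^2 + (-3)^2 + (-1)^2 + (-4)^2 = 42
|b|^2 = 4^2 + 3^2 + 2^2 + (-5)^2 = 54
(a.b)^2 = 25^2 = 625
|a|^2 * |b|^2 = 42 * 54 = 2268
Result = 625 - 2268 = -1643


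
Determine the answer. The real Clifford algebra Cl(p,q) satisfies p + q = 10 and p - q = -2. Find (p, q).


We need p + q = 10 and p - q = -2.
Adding: 2p = 10 + (-2) = 8, so p = 4.
Then q = 10 - 4 = 6.
(p, q) = (4, 6)


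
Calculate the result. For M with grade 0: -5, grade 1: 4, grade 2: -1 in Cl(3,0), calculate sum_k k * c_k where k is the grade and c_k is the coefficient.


Grade-weighted sum = sum of grade_k * coefficient_k
0*(-5) = 0
1*4 = 4
2*(-1) = -2
Total = 0 + 4 + (-2) = 2


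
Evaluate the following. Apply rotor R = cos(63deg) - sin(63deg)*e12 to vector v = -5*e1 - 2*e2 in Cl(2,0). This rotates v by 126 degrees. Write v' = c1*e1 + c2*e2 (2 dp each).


Rotor R = cos(63deg) - sin(63deg)*e12
Rotation angle theta = 2 * 63 = 126 degrees
v' = R*v*~R rotates v by theta.
cos(126deg) = -0.5878, sin(126deg) = 0.8090
v'_1 = -5*cos(126deg) - (-2)*sin(126deg)
= -5*(-0.5878) - (-2)*0.8090
= 4.56
v'_2 = -5*sin(126deg) + (-2)*cos(126deg)
= -5*0.8090 + (-2)*(-0.5878)
= -2.87
v' = 4.56*e1 - 2.87*e2
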